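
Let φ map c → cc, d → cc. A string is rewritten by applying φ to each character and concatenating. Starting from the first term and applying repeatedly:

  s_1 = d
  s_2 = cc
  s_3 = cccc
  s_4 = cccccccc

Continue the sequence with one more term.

Apply φ to cccccccc symbol by symbol: c→cc, c→cc, c→cc, c→cc, c→cc, c→cc, c→cc, c→cc; joined: cc cc cc cc cc cc cc cc.

cccccccccccccccc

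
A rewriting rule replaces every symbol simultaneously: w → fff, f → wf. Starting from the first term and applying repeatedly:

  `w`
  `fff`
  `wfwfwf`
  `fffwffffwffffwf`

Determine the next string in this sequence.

Rewriting the 15 symbols of fffwffffwffffwf one by one yields wf wf wf fff wf wf wf wf fff wf wf wf wf fff wf; concatenated:

wfwfwffffwfwfwfwffffwfwfwfwffffwf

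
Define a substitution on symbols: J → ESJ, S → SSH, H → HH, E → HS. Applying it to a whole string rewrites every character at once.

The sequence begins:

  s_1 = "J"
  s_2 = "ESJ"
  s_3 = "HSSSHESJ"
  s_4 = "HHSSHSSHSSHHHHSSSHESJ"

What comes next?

Applying the rule to each of the 21 symbols of HHSSHSSHSSHHHHSSSHESJ gives the pieces HH HH SSH SSH HH SSH SSH HH SSH SSH HH HH HH HH SSH SSH SSH HH HS SSH ESJ, which concatenate to the answer.

HHHHSSHSSHHHSSHSSHHHSSHSSHHHHHHHHHSSHSSHSSHHHHSSSHESJ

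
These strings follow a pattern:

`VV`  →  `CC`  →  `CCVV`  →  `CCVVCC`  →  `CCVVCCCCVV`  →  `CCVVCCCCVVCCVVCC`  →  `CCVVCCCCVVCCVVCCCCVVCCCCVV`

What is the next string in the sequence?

Each term (from the third on) is the previous term followed by the one before it: term 3 = CC·VV = CCVV.
So term 8 is CCVVCCCCVVCCVVCCCCVVCCCCVV·CCVVCCCCVVCCVVCC.

CCVVCCCCVVCCVVCCCCVVCCCCVVCCVVCCCCVVCCVVCC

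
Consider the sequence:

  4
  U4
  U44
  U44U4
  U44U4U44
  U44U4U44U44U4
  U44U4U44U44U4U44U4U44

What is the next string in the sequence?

U44U4U44U44U4U44U4U44U44U4U44U44U4

From term 3 onward, concatenate the last term with the second-to-last: U4·4 = U44, U44·U4 = U44U4, …
So term 8 is U44U4U44U44U4U44U4U44·U44U4U44U44U4.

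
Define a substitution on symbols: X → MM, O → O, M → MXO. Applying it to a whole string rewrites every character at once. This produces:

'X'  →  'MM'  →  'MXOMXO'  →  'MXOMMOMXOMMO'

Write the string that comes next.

MXOMMOMXOMXOOMXOMMOMXOMXOO

Apply φ to MXOMMOMXOMMO symbol by symbol: M→MXO, X→MM, O→O, M→MXO, M→MXO, O→O, M→MXO, X→MM, O→O, M→MXO, M→MXO, O→O; joined: MXO MM O MXO MXO O MXO MM O MXO MXO O.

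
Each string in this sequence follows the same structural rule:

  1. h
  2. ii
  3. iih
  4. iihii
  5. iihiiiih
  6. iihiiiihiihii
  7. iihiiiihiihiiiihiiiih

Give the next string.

Each term (from the third on) is the previous term followed by the one before it: term 3 = ii·h = iih.
So term 8 is iihiiiihiihiiiihiiiih·iihiiiihiihii.

iihiiiihiihiiiihiiiihiihiiiihiihii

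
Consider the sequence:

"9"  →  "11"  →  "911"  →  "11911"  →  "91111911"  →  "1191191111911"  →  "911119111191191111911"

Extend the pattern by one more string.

1191191111911911119111191191111911

From term 3 onward, concatenate the second-to-last term with the last: 9·11 = 911, 11·911 = 11911, …
So term 8 is 1191191111911·911119111191191111911.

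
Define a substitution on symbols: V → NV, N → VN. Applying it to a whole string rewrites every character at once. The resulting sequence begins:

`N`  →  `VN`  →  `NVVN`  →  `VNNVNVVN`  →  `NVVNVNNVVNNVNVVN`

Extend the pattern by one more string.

Rewriting the 16 symbols of NVVNVNNVVNNVNVVN one by one yields VN NV NV VN NV VN VN NV NV VN VN NV VN NV NV VN; concatenated:

VNNVNVVNNVVNVNNVNVVNVNNVVNNVNVVN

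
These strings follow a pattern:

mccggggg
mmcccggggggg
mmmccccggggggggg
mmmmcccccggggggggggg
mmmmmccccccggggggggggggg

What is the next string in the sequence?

mmmmmmcccccccggggggggggggggg

Each string has the form m^{n-1} c^{n} g^{2n+1}, where the shown terms are n = 2, 3, 4, 5, 6.
At n = 7 the blocks have lengths 6, 7, 15.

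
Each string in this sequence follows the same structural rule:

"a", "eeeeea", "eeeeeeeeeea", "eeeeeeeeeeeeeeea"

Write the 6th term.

Every step adds eeeee at the front: s(k+1) = eeeee·s(k).
From eeeeeeeeeeeeeeea, 2 further steps: eeeeeeeeeeeeeeea → eeeeeeeeeeeeeeeeeeeea → (answer).

eeeeeeeeeeeeeeeeeeeeeeeeea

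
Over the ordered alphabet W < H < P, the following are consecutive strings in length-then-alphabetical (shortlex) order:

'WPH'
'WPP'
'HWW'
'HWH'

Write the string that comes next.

HWP

Treat HWH as a base-3 numeral over the given alphabet and add one, carrying through any trailing P's.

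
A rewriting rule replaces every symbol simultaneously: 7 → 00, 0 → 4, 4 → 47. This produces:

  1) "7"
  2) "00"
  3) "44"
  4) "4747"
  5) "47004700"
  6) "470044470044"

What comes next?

Rewriting each symbol of 470044470044: 4→47, 7→00, 0→4, 0→4, 4→47, 4→47, 4→47, 7→00, 0→4, 0→4, 4→47, 4→47, which concatenates to 47 00 4 4 47 47 47 00 4 4 47 47.

47004447474700444747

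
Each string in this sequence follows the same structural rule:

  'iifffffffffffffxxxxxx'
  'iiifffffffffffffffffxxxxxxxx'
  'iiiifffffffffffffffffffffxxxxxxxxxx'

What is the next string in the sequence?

iiiiifffffffffffffffffffffffffxxxxxxxxxxxx

Each string has the form i^{n-1} f^{4n+1} x^{2n}, where the shown terms are n = 3, 4, 5.
Setting n = 6 gives 5, 25, 12 characters in each block.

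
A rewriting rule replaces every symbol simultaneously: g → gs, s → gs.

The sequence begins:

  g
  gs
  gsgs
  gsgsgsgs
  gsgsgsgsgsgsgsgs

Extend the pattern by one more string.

φ(gsgsgsgsgsgsgsgs) expands symbol-by-symbol to gs gs gs gs gs gs gs gs gs gs gs gs gs gs gs gs; joining the 16 pieces gives the next term.

gsgsgsgsgsgsgsgsgsgsgsgsgsgsgsgs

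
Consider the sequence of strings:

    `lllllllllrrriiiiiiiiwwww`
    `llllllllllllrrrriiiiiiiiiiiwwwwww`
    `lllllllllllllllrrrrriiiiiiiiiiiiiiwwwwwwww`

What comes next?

Reading off run lengths: l runs 9, 12, 15; r runs 3, 4, 5; i runs 8, 11, 14; w runs 4, 6, 8 — each is linear in n, where the shown terms are n = 3, 4, 5.
At n = 6 the blocks have lengths 18, 6, 17, 10.

llllllllllllllllllrrrrrriiiiiiiiiiiiiiiiiwwwwwwwwww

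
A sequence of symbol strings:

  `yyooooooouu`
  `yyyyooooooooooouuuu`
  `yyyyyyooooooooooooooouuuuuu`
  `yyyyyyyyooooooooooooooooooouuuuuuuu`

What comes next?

The n-th term is 2n y's then 4n+3 o's then 2n u's (n = 1, 2, …).
For the next term, n = 5, so the run lengths are 10, 23, 10.

yyyyyyyyyyooooooooooooooooooooooouuuuuuuuuu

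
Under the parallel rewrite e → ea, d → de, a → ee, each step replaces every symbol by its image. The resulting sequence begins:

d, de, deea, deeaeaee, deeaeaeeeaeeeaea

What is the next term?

Replace each of the 16 characters of deeaeaeeeaeeeaea in place — de ea ea ee ea ee ea ea ea ee ea ea ea ee ea ee — and concatenate.

deeaeaeeeaeeeaeaeaeeeaeaeaeeeaee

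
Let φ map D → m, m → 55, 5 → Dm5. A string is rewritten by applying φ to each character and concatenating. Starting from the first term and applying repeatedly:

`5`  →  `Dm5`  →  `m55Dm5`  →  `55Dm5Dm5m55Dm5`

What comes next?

Replace each of the 14 characters of 55Dm5Dm5m55Dm5 in place — Dm5 Dm5 m 55 Dm5 m 55 Dm5 55 Dm5 Dm5 m 55 Dm5 — and concatenate.

Dm5Dm5m55Dm5m55Dm555Dm5Dm5m55Dm5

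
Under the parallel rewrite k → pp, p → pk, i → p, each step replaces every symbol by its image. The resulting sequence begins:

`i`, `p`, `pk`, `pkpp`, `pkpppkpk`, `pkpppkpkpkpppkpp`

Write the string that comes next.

Replace each of the 16 characters of pkpppkpkpkpppkpp in place — pk pp pk pk pk pp pk pp pk pp pk pk pk pp pk pk — and concatenate.

pkpppkpkpkpppkpppkpppkpkpkpppkpk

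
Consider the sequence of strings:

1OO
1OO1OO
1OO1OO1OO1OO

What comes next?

s(k+1) = s(k)·s(k) — each term doubles the last.
Doubling 1OO1OO1OO1OO:

1OO1OO1OO1OO1OO1OO1OO1OO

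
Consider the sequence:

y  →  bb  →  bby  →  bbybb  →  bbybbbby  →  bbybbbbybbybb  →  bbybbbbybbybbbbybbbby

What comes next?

bbybbbbybbybbbbybbbbybbybbbbybbybb

From term 3 onward, concatenate the last term with the second-to-last: bb·y = bby, bby·bb = bbybb, …
Continuing: bbybbbbybbybbbbybbbby · bbybbbbybbybb gives term 8.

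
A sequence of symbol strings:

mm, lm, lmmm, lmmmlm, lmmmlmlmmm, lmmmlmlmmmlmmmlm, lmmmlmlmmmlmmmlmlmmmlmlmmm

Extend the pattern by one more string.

Each term (from the third on) is the previous term followed by the one before it: term 3 = lm·mm = lmmm.
Continuing: lmmmlmlmmmlmmmlmlmmmlmlmmm · lmmmlmlmmmlmmmlm gives term 8.

lmmmlmlmmmlmmmlmlmmmlmlmmmlmmmlmlmmmlmmmlm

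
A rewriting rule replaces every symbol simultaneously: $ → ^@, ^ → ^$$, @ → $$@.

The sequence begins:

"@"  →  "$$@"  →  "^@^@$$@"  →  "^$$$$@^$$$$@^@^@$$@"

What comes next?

^$$^@^@^@^@$$@^$$^@^@^@^@$$@^$$$$@^$$$$@^@^@$$@

φ(^$$$$@^$$$$@^@^@$$@) expands symbol-by-symbol to ^$$ ^@ ^@ ^@ ^@ $$@ ^$$ ^@ ^@ ^@ ^@ $$@ ^$$ $$@ ^$$ $$@ ^@ ^@ $$@; joining the 19 pieces gives the next term.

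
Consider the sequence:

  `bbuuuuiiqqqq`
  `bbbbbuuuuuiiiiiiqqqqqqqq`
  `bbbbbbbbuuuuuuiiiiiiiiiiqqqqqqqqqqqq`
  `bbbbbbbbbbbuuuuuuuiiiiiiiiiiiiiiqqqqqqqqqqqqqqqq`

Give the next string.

bbbbbbbbbbbbbbuuuuuuuuiiiiiiiiiiiiiiiiiiqqqqqqqqqqqqqqqqqqqq

Term n consists of 3n-1 b's, followed by n+3 u's, followed by 4n-2 i's, followed by 4n q's (n = 1, 2, …).
For the next term, n = 5, so the run lengths are 14, 8, 18, 20.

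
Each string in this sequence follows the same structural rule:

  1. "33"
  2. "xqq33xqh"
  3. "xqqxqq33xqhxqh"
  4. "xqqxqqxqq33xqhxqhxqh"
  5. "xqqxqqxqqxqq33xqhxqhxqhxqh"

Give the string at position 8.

s(k+1) = xqq·s(k)·xqh, so each term gains xqq as a prefix and xqh as a suffix.
From xqqxqqxqqxqq33xqhxqhxqhxqh, 3 further steps: xqqxqqxqqxqq33xqhxqhxqhxqh → xqqxqqxqqxqqxqq33xqhxqhxqhxqhxqh → xqqxqqxqqxqqxqqxqq33xqhxqhxqhxqhxqhxqh → (answer).

xqqxqqxqqxqqxqqxqqxqq33xqhxqhxqhxqhxqhxqhxqh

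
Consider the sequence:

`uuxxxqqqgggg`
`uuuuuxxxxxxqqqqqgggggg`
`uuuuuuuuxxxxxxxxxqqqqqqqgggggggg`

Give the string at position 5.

Term n consists of 3n-1 u's, followed by 3n x's, followed by 2n+1 q's, followed by 2n+2 g's (n = 1, 2, …).
Setting n = 5 gives 14, 15, 11, 12 characters in each block.

uuuuuuuuuuuuuuxxxxxxxxxxxxxxxqqqqqqqqqqqgggggggggggg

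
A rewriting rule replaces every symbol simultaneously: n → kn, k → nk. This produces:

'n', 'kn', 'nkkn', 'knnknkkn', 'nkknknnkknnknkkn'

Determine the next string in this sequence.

φ(nkknknnkknnknkkn) expands symbol-by-symbol to kn nk nk kn nk kn kn nk nk kn kn nk kn nk nk kn; joining the 16 pieces gives the next term.

knnknkknnkknknnknkknknnkknnknkkn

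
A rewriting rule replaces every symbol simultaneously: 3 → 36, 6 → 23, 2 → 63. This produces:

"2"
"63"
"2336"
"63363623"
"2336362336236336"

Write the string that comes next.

63363623362363363623633623363623

φ(2336362336236336) expands symbol-by-symbol to 63 36 36 23 36 23 63 36 36 23 63 36 23 36 36 23; joining the 16 pieces gives the next term.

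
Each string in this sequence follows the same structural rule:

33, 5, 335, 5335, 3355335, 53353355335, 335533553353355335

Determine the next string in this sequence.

53353355335335533553353355335

This is a Fibonacci-style word recurrence s(k) = s(k−2)·s(k−1): e.g. 33·5 = 335.
Continuing: 53353355335 · 335533553353355335 gives term 8.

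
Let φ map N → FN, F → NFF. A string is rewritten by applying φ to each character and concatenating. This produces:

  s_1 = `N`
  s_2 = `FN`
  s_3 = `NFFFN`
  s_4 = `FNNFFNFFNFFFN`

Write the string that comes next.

φ(FNNFFNFFNFFFN) expands symbol-by-symbol to NFF FN FN NFF NFF FN NFF NFF FN NFF NFF NFF FN; joining the 13 pieces gives the next term.

NFFFNFNNFFNFFFNNFFNFFFNNFFNFFNFFFN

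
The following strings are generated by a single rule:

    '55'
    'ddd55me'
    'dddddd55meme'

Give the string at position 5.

Each term wraps the previous one in ddd on the left and me on the right.
From dddddd55meme, 2 further steps: dddddd55meme → ddddddddd55mememe → (answer).

dddddddddddd55memememe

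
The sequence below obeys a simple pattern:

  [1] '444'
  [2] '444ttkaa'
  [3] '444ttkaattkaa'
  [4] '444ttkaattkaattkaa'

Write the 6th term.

444ttkaattkaattkaattkaattkaa

Every step adds ttkaa to the end: s(k+1) = s(k)·ttkaa.
From 444ttkaattkaattkaa, 2 further steps: 444ttkaattkaattkaa → 444ttkaattkaattkaattkaa → (answer).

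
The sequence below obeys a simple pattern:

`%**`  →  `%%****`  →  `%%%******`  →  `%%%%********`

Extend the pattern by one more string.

%%%%%**********

Reading off run lengths: % runs 1, 2, 3, 4; * runs 2, 4, 6, 8 — each is linear in n (n = 1, 2, …).
For the next term, n = 5, so the run lengths are 5, 10.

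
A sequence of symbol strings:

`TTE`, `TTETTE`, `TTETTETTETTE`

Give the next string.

Every step duplicates the string.
Doubling TTETTETTETTE:

TTETTETTETTETTETTETTETTE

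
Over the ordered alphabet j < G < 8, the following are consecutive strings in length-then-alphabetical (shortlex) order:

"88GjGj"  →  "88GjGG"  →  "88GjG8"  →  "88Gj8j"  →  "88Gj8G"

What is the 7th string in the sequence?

Advancing 2 positions from 88Gj8G through 88Gj8G → 88Gj88 reaches term 7.

88GGjj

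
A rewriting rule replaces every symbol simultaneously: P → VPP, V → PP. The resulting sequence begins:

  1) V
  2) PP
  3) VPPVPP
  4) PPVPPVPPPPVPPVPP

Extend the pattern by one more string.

VPPVPPPPVPPVPPPPVPPVPPVPPVPPPPVPPVPPPPVPPVPP

Replace each of the 16 characters of PPVPPVPPPPVPPVPP in place — VPP VPP PP VPP VPP PP VPP VPP VPP VPP PP VPP VPP PP VPP VPP — and concatenate.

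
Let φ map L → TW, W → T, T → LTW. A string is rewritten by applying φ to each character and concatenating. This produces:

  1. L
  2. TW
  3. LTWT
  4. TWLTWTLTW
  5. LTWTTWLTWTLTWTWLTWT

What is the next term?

φ(LTWTTWLTWTLTWTWLTWT) expands symbol-by-symbol to TW LTW T LTW LTW T TW LTW T LTW TW LTW T LTW T TW LTW T LTW; joining the 19 pieces gives the next term.

TWLTWTLTWLTWTTWLTWTLTWTWLTWTLTWTTWLTWTLTW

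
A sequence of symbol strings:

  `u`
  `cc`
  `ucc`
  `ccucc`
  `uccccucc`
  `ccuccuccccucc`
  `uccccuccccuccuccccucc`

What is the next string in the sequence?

ccuccuccccuccuccccuccccuccuccccucc

Each term (from the third on) is the two preceding terms concatenated in order: term 3 = u·cc = ucc.
So term 8 is ccuccuccccucc·uccccuccccuccuccccucc.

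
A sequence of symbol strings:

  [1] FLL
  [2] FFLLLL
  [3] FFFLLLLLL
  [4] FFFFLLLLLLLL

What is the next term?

FFFFFLLLLLLLLLL

Each string has the form F^{n} L^{2n} (n = 1, 2, …).
For the next term, n = 5, so the run lengths are 5, 10.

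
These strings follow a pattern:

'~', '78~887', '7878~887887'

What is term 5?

s(k+1) = 78·s(k)·887, so each term gains 78 as a prefix and 887 as a suffix.
From 7878~887887, 2 further steps: 7878~887887 → 787878~887887887 → (answer).

78787878~887887887887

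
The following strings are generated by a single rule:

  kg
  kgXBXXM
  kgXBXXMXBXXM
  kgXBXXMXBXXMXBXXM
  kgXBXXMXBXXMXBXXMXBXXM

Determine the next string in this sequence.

The strings grow by a fixed suffix XBXXM each time.
One more step from kgXBXXMXBXXMXBXXMXBXXM gives the answer.

kgXBXXMXBXXMXBXXMXBXXMXBXXM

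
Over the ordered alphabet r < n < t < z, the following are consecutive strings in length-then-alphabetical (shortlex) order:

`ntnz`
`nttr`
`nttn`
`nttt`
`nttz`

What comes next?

ntzr

The successor of nttz increments the rightmost position that isn't already z and resets every position after it to r.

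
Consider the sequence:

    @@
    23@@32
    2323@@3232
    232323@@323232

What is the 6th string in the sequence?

2323232323@@3232323232

Every step adds 23 to the front and 32 to the end of the previous string.
From 232323@@323232, 2 further steps: 232323@@323232 → 23232323@@32323232 → (answer).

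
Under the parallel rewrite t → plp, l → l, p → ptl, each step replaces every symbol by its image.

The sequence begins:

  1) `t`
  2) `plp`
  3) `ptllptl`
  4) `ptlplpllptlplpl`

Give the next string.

ptlplplptllptlllptlplplptllptll

Applying the rule to each of the 15 symbols of ptlplpllptlplpl gives the pieces ptl plp l ptl l ptl l l ptl plp l ptl l ptl l, which concatenate to the answer.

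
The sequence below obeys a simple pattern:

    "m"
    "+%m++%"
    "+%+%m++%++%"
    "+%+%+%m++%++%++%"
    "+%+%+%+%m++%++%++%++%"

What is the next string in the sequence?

Every step adds +% to the front and ++% to the end of the previous string.
So the next term is +%·+%+%+%+%m++%++%++%++%·++%.

+%+%+%+%+%m++%++%++%++%++%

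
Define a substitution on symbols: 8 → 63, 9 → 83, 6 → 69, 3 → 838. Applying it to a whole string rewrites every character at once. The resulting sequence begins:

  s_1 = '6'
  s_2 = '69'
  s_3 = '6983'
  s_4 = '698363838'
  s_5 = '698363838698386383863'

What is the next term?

Applying the rule to each of the 21 symbols of 698363838698386383863 gives the pieces 69 83 63 838 69 838 63 838 63 69 83 63 838 63 69 838 63 838 63 69 838, which concatenate to the answer.

6983638386983863838636983638386369838638386369838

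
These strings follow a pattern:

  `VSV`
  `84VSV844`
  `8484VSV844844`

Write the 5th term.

84848484VSV844844844844

Every step adds 84 to the front and 844 to the end of the previous string.
From 8484VSV844844, 2 further steps: 8484VSV844844 → 848484VSV844844844 → (answer).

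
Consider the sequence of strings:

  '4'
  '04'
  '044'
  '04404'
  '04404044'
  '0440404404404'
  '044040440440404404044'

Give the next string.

This is a Fibonacci-style word recurrence s(k) = s(k−1)·s(k−2): e.g. 04·4 = 044.
The next term joins 044040440440404404044 and 0440404404404.

0440404404404044040440440404404404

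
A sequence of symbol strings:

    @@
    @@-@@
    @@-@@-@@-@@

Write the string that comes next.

Every step duplicates the string with '-' between the halves.
So the next term is two copies of @@-@@-@@-@@ with '-' between the halves.

@@-@@-@@-@@-@@-@@-@@-@@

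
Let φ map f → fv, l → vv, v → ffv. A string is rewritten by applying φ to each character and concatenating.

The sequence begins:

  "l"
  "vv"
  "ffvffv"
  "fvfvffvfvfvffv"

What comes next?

φ(fvfvffvfvfvffv) expands symbol-by-symbol to fv ffv fv ffv fv fv ffv fv ffv fv ffv fv fv ffv; joining the 14 pieces gives the next term.

fvffvfvffvfvfvffvfvffvfvffvfvfvffv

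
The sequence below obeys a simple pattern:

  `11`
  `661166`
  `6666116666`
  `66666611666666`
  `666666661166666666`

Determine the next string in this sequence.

6666666666116666666666

s(k+1) = 66·s(k)·66, so each term gains 66 as a prefix and 66 as a suffix.
One more step from 666666661166666666 gives the answer.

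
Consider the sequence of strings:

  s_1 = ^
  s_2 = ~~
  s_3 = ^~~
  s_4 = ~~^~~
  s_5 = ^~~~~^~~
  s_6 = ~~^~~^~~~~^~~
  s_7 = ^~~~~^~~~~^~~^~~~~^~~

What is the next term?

From term 3 onward, concatenate the second-to-last term with the last: ^·~~ = ^~~, ~~·^~~ = ~~^~~, …
The next term joins ~~^~~^~~~~^~~ and ^~~~~^~~~~^~~^~~~~^~~.

~~^~~^~~~~^~~^~~~~^~~~~^~~^~~~~^~~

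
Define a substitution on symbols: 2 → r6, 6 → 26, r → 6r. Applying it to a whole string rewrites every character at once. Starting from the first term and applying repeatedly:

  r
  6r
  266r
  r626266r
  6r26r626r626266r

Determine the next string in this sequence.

φ(6r26r626r626266r) expands symbol-by-symbol to 26 6r r6 26 6r 26 r6 26 6r 26 r6 26 r6 26 26 6r; joining the 16 pieces gives the next term.

266rr6266r26r6266r26r626r626266r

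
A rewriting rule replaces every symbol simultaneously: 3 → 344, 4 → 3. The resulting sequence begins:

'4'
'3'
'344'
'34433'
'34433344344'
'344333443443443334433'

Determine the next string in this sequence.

3443334434434433344333443334434434433344344

Replace each of the 21 characters of 344333443443443334433 in place — 344 3 3 344 344 344 3 3 344 3 3 344 3 3 344 344 344 3 3 344 344 — and concatenate.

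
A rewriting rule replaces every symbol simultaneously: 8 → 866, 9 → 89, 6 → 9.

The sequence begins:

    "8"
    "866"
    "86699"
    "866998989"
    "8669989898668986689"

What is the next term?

φ(8669989898668986689) expands symbol-by-symbol to 866 9 9 89 89 866 89 866 89 866 9 9 866 89 866 9 9 866 89; joining the 19 pieces gives the next term.

866998989866898668986699866898669986689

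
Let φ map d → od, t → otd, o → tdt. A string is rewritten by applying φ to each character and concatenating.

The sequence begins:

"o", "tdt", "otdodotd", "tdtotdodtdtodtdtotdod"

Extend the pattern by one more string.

otdodotdtdtotdodtdtodotdodotdtdtodotdodotdtdtotdodtdtod

Applying the rule to each of the 21 symbols of tdtotdodtdtodtdtotdod gives the pieces otd od otd tdt otd od tdt od otd od otd tdt od otd od otd tdt otd od tdt od, which concatenate to the answer.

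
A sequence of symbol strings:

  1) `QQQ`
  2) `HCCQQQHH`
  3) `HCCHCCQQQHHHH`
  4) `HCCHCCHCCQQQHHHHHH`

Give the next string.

HCCHCCHCCHCCQQQHHHHHHHH

Every step adds HCC to the front and HH to the end of the previous string.
So the next term is HCC·HCCHCCHCCQQQHHHHHH·HH.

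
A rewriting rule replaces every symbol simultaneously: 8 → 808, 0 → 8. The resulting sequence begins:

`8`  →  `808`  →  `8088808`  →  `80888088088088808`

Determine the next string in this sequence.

φ(80888088088088808) expands symbol-by-symbol to 808 8 808 808 808 8 808 808 8 808 808 8 808 808 808 8 808; joining the 17 pieces gives the next term.

80888088088088808808880880888088088088808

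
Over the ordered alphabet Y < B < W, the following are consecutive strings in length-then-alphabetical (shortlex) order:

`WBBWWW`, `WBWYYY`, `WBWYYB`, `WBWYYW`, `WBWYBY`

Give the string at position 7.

Advancing 2 positions from WBWYBY through WBWYBY → WBWYBB reaches term 7.

WBWYBW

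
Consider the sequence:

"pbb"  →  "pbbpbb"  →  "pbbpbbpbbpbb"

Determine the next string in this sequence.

s(k+1) = s(k)·s(k) — each term doubles the last.
So the next term is two copies of pbbpbbpbbpbb.

pbbpbbpbbpbbpbbpbbpbbpbb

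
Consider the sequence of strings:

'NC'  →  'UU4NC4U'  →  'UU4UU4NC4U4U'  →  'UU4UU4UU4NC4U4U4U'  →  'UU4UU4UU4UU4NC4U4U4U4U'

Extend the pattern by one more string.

s(k+1) = UU4·s(k)·4U, so each term gains UU4 as a prefix and 4U as a suffix.
One more step from UU4UU4UU4UU4NC4U4U4U4U gives the answer.

UU4UU4UU4UU4UU4NC4U4U4U4U4U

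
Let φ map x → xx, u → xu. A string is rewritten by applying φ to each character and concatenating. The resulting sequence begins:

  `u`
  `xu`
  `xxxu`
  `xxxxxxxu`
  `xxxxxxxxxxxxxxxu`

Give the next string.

Rewriting the 16 symbols of xxxxxxxxxxxxxxxu one by one yields xx xx xx xx xx xx xx xx xx xx xx xx xx xx xx xu; concatenated:

xxxxxxxxxxxxxxxxxxxxxxxxxxxxxxxu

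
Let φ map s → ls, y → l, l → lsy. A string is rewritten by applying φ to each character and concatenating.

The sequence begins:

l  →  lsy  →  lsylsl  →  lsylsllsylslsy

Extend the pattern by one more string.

Replace each of the 14 characters of lsylsllsylslsy in place — lsy ls l lsy ls lsy lsy ls l lsy ls lsy ls l — and concatenate.

lsylsllsylslsylsylsllsylslsylsl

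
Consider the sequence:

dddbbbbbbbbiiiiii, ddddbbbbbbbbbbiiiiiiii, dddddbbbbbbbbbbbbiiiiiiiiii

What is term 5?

Term n consists of n d's, followed by 2n+2 b's, followed by 2n i's, where the shown terms are n = 3, 4, 5.
At n = 7 the blocks have lengths 7, 16, 14.

dddddddbbbbbbbbbbbbbbbbiiiiiiiiiiiiii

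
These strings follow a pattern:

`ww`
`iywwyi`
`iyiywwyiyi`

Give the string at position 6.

iyiyiyiyiywwyiyiyiyiyi

s(k+1) = iy·s(k)·yi, so each term gains iy as a prefix and yi as a suffix.
From iyiywwyiyi, 3 further steps: iyiywwyiyi → iyiyiywwyiyiyi → iyiyiyiywwyiyiyiyi → (answer).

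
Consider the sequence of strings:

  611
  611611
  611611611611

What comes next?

Each string is two copies of the previous one concatenated.
One more doubling of 611611611611 gives the answer.

611611611611611611611611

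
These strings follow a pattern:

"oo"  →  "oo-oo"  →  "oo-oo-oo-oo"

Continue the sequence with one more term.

Every step duplicates the string with '-' between the halves.
One more doubling of oo-oo-oo-oo gives the answer.

oo-oo-oo-oo-oo-oo-oo-oo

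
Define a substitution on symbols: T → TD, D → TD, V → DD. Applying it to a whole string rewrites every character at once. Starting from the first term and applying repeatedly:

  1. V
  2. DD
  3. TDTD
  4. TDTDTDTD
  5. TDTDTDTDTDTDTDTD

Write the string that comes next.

Replace each of the 16 characters of TDTDTDTDTDTDTDTD in place — TD TD TD TD TD TD TD TD TD TD TD TD TD TD TD TD — and concatenate.

TDTDTDTDTDTDTDTDTDTDTDTDTDTDTDTD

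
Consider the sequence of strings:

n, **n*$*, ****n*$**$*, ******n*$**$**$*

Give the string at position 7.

************n*$**$**$**$**$**$*

s(k+1) = **·s(k)·*$*, so each term gains ** as a prefix and *$* as a suffix.
From ******n*$**$**$*, 3 further steps: ******n*$**$**$* → ********n*$**$**$**$* → **********n*$**$**$**$**$* → (answer).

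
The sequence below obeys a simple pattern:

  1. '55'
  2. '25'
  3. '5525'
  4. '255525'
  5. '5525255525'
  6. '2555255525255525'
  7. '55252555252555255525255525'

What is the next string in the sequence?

255525552525552555252555252555255525255525

This is a Fibonacci-style word recurrence s(k) = s(k−2)·s(k−1): e.g. 55·25 = 5525.
Continuing: 2555255525255525 · 55252555252555255525255525 gives term 8.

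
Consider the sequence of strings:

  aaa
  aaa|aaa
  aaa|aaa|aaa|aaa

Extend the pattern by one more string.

s(k+1) = s(k)·|·s(k) — each term doubles the last with '|' between the halves.
Doubling aaa|aaa|aaa|aaa with '|' between the halves:

aaa|aaa|aaa|aaa|aaa|aaa|aaa|aaa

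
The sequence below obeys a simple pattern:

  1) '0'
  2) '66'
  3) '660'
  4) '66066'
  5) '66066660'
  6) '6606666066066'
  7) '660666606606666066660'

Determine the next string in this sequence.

From term 3 onward, concatenate the last term with the second-to-last: 66·0 = 660, 660·66 = 66066, …
The next term joins 660666606606666066660 and 6606666066066.

6606666066066660666606606666066066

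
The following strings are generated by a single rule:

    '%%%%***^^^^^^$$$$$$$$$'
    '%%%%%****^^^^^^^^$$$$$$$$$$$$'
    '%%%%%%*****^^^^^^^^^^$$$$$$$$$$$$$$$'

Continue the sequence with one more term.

Reading off run lengths: % runs 4, 5, 6; * runs 3, 4, 5; ^ runs 6, 8, 10; $ runs 9, 12, 15 — each is linear in n, where the shown terms are n = 3, 4, 5.
Setting n = 6 gives 7, 6, 12, 18 characters in each block.

%%%%%%%******^^^^^^^^^^^^$$$$$$$$$$$$$$$$$$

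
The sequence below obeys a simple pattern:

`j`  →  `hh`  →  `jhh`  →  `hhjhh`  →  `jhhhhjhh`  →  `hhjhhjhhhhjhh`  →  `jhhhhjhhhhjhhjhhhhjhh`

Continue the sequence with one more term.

This is a Fibonacci-style word recurrence s(k) = s(k−2)·s(k−1): e.g. j·hh = jhh.
So term 8 is hhjhhjhhhhjhh·jhhhhjhhhhjhhjhhhhjhh.

hhjhhjhhhhjhhjhhhhjhhhhjhhjhhhhjhh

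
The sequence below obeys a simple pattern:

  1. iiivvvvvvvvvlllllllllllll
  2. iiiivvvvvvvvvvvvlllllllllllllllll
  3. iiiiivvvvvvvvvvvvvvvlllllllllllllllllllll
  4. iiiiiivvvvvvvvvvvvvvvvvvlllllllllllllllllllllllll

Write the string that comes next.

iiiiiiivvvvvvvvvvvvvvvvvvvvvlllllllllllllllllllllllllllll

Each string has the form i^{n} v^{3n} l^{4n+1}, where the shown terms are n = 3, 4, 5, 6.
Setting n = 7 gives 7, 21, 29 characters in each block.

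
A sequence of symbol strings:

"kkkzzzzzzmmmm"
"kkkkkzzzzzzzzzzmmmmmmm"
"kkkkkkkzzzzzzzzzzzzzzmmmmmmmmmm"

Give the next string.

kkkkkkkkkzzzzzzzzzzzzzzzzzzmmmmmmmmmmmmm

Term n consists of 2n-1 k's, followed by 4n-2 z's, followed by 3n-2 m's, where the shown terms are n = 2, 3, 4.
For the next term, n = 5, so the run lengths are 9, 18, 13.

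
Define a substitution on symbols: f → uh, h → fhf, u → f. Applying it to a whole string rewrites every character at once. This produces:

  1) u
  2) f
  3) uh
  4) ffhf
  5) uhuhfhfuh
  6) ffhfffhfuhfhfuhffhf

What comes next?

uhuhfhfuhuhuhfhfuhffhfuhfhfuhffhfuhuhfhfuh

Applying the rule to each of the 19 symbols of ffhfffhfuhfhfuhffhf gives the pieces uh uh fhf uh uh uh fhf uh f fhf uh fhf uh f fhf uh uh fhf uh, which concatenate to the answer.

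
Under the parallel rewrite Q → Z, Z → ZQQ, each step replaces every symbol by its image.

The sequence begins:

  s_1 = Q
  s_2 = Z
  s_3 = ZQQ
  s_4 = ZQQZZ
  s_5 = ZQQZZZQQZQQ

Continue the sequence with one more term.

ZQQZZZQQZQQZQQZZZQQZZ

Rewriting each symbol of ZQQZZZQQZQQ: Z→ZQQ, Q→Z, Q→Z, Z→ZQQ, Z→ZQQ, Z→ZQQ, Q→Z, Q→Z, Z→ZQQ, Q→Z, Q→Z, which concatenates to ZQQ Z Z ZQQ ZQQ ZQQ Z Z ZQQ Z Z.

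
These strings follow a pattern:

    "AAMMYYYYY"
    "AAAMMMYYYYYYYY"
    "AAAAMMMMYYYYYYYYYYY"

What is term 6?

AAAAAAAMMMMMMMYYYYYYYYYYYYYYYYYYYY

Reading off run lengths: A runs 2, 3, 4; M runs 2, 3, 4; Y runs 5, 8, 11 — each is linear in n (n = 1, 2, …).
For term 6, n = 6, so the run lengths are 7, 7, 20.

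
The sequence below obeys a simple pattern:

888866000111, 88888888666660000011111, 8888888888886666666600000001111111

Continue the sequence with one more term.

888888888888888866666666666000000000111111111

Each string has the form 8^{4n} 6^{3n-1} 0^{2n+1} 1^{2n+1} (n = 1, 2, …).
Setting n = 4 gives 16, 11, 9, 9 characters in each block.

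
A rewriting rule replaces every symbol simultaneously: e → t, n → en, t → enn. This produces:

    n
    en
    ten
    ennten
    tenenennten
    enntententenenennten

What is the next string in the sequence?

φ(enntententenenennten) expands symbol-by-symbol to t en en enn t en enn t en enn t en t en t en en enn t en; joining the 20 pieces gives the next term.

tenenenntenenntenenntententenenennten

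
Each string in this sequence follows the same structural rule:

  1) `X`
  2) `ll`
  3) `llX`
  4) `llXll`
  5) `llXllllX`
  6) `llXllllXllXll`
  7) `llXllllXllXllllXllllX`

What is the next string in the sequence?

This is a Fibonacci-style word recurrence s(k) = s(k−1)·s(k−2): e.g. ll·X = llX.
The next term joins llXllllXllXllllXllllX and llXllllXllXll.

llXllllXllXllllXllllXllXllllXllXll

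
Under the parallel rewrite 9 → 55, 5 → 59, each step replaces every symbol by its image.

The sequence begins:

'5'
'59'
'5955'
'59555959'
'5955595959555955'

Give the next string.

Replace each of the 16 characters of 5955595959555955 in place — 59 55 59 59 59 55 59 55 59 55 59 59 59 55 59 59 — and concatenate.

59555959595559555955595959555959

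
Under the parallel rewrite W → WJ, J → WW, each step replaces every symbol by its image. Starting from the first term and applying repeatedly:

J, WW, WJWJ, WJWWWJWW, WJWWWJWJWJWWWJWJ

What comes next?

Replace each of the 16 characters of WJWWWJWJWJWWWJWJ in place — WJ WW WJ WJ WJ WW WJ WW WJ WW WJ WJ WJ WW WJ WW — and concatenate.

WJWWWJWJWJWWWJWWWJWWWJWJWJWWWJWW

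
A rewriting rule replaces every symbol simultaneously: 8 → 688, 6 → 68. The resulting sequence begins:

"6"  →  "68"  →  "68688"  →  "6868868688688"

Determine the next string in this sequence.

φ(6868868688688) expands symbol-by-symbol to 68 688 68 688 688 68 688 68 688 688 68 688 688; joining the 13 pieces gives the next term.

6868868688688686886868868868688688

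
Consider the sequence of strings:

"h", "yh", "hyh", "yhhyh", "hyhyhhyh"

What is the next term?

Each term (from the third on) is the two preceding terms concatenated in order: term 3 = h·yh = hyh.
So term 6 is yhhyh·hyhyhhyh.

yhhyhhyhyhhyh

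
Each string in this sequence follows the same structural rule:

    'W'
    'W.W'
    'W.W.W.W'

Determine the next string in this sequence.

W.W.W.W.W.W.W.W

s(k+1) = s(k)·.·s(k) — each term doubles the last with '.' between the halves.
One more doubling of W.W.W.W gives the answer.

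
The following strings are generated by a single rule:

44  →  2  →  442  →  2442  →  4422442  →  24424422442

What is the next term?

442244224424422442

From term 3 onward, concatenate the second-to-last term with the last: 44·2 = 442, 2·442 = 2442, …
Continuing: 4422442 · 24424422442 gives term 7.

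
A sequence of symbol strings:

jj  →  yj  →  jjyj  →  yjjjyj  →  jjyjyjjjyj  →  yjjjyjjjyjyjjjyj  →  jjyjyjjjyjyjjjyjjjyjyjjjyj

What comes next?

yjjjyjjjyjyjjjyjjjyjyjjjyjyjjjyjjjyjyjjjyj

From term 3 onward, concatenate the second-to-last term with the last: jj·yj = jjyj, yj·jjyj = yjjjyj, …
The next term joins yjjjyjjjyjyjjjyj and jjyjyjjjyjyjjjyjjjyjyjjjyj.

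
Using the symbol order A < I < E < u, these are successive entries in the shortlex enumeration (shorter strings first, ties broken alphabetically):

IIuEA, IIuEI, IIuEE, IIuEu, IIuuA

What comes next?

IIuuI

Find the rightmost character of IIuuA below u, bump it to the next letter, and reset everything to its right to A.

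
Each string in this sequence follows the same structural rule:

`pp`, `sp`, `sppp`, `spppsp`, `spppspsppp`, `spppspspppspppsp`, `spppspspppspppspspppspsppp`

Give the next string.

spppspspppspppspspppspspppspppspspppspppsp

This is a Fibonacci-style word recurrence s(k) = s(k−1)·s(k−2): e.g. sp·pp = sppp.
The next term joins spppspspppspppspspppspsppp and spppspspppspppsp.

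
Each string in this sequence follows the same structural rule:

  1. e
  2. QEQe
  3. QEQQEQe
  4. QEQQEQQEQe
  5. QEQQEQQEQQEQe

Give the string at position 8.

The strings grow by a fixed prefix QEQ each time.
From QEQQEQQEQQEQe, 3 further steps: QEQQEQQEQQEQe → QEQQEQQEQQEQQEQe → QEQQEQQEQQEQQEQQEQe → (answer).

QEQQEQQEQQEQQEQQEQQEQe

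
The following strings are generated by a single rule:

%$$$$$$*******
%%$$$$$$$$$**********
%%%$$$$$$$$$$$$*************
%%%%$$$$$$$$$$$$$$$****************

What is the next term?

Each string has the form %^{n-1} $^{3n} *^{3n+1}, where the shown terms are n = 2, 3, 4, 5.
Setting n = 6 gives 5, 18, 19 characters in each block.

%%%%%$$$$$$$$$$$$$$$$$$*******************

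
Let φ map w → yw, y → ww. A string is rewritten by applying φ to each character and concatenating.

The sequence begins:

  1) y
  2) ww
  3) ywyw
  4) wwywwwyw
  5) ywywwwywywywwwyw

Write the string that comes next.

Rewriting the 16 symbols of ywywwwywywywwwyw one by one yields ww yw ww yw yw yw ww yw ww yw ww yw yw yw ww yw; concatenated:

wwywwwywywywwwywwwywwwywywywwwyw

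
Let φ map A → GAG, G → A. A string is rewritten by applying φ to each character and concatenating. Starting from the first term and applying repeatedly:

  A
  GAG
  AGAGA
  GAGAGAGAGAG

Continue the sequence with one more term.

Apply φ to GAGAGAGAGAG symbol by symbol: G→A, A→GAG, G→A, A→GAG, G→A, A→GAG, G→A, A→GAG, G→A, A→GAG, G→A; joined: A GAG A GAG A GAG A GAG A GAG A.

AGAGAGAGAGAGAGAGAGAGA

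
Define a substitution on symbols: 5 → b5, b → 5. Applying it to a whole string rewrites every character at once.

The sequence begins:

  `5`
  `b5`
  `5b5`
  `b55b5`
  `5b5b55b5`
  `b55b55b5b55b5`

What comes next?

Applying the rule to each of the 13 symbols of b55b55b5b55b5 gives the pieces 5 b5 b5 5 b5 b5 5 b5 5 b5 b5 5 b5, which concatenate to the answer.

5b5b55b5b55b55b5b55b5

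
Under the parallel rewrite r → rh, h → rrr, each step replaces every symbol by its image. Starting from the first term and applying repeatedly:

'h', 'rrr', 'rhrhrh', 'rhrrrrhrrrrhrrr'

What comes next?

Rewriting the 15 symbols of rhrrrrhrrrrhrrr one by one yields rh rrr rh rh rh rh rrr rh rh rh rh rrr rh rh rh; concatenated:

rhrrrrhrhrhrhrrrrhrhrhrhrrrrhrhrh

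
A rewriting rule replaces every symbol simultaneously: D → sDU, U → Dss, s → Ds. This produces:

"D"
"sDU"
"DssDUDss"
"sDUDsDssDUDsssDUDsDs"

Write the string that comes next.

φ(sDUDsDssDUDsssDUDsDs) expands symbol-by-symbol to Ds sDU Dss sDU Ds sDU Ds Ds sDU Dss sDU Ds Ds Ds sDU Dss sDU Ds sDU Ds; joining the 20 pieces gives the next term.

DssDUDsssDUDssDUDsDssDUDsssDUDsDsDssDUDsssDUDssDUDs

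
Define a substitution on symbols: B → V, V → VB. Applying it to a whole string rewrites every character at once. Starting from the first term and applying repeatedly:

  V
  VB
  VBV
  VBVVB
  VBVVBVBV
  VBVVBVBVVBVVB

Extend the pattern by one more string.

VBVVBVBVVBVVBVBVVBVBV

Replace each of the 13 characters of VBVVBVBVVBVVB in place — VB V VB VB V VB V VB VB V VB VB V — and concatenate.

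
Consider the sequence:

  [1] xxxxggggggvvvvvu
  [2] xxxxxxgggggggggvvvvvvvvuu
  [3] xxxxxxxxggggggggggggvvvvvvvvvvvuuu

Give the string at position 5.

xxxxxxxxxxxxggggggggggggggggggvvvvvvvvvvvvvvvvvuuuuu

Reading off run lengths: x runs 4, 6, 8; g runs 6, 9, 12; v runs 5, 8, 11; u runs 1, 2, 3 — each is linear in n, where the shown terms are n = 2, 3, 4.
At n = 6 the blocks have lengths 12, 18, 17, 5.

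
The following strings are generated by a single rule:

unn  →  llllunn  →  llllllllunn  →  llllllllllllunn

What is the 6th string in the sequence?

The strings grow by a fixed prefix llll each time.
From llllllllllllunn, 2 further steps: llllllllllllunn → llllllllllllllllunn → (answer).

llllllllllllllllllllunn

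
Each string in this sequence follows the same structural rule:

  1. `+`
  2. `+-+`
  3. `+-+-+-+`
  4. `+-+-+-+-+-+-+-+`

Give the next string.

Every step duplicates the string with '-' between the halves.
One more doubling of +-+-+-+-+-+-+-+ gives the answer.

+-+-+-+-+-+-+-+-+-+-+-+-+-+-+-+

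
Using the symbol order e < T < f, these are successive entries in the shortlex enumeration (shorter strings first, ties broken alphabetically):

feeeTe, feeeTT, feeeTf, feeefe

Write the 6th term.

feeeff

Advancing 2 positions from feeefe through feeefe → feeefT reaches term 6.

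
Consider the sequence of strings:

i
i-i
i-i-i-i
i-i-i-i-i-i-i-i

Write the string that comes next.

i-i-i-i-i-i-i-i-i-i-i-i-i-i-i-i

Every step duplicates the string with '-' between the halves.
One more doubling of i-i-i-i-i-i-i-i gives the answer.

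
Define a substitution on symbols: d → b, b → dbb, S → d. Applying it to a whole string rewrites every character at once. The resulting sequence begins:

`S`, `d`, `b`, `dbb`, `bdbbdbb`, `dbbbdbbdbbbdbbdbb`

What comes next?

Applying the rule to each of the 17 symbols of dbbbdbbdbbbdbbdbb gives the pieces b dbb dbb dbb b dbb dbb b dbb dbb dbb b dbb dbb b dbb dbb, which concatenate to the answer.

bdbbdbbdbbbdbbdbbbdbbdbbdbbbdbbdbbbdbbdbb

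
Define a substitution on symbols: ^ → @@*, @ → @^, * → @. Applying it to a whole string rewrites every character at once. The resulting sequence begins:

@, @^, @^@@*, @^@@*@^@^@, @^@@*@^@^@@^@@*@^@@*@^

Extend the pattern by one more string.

Applying the rule to each of the 22 symbols of @^@@*@^@^@@^@@*@^@@*@^ gives the pieces @^ @@* @^ @^ @ @^ @@* @^ @@* @^ @^ @@* @^ @^ @ @^ @@* @^ @^ @ @^ @@*, which concatenate to the answer.

@^@@*@^@^@@^@@*@^@@*@^@^@@*@^@^@@^@@*@^@^@@^@@*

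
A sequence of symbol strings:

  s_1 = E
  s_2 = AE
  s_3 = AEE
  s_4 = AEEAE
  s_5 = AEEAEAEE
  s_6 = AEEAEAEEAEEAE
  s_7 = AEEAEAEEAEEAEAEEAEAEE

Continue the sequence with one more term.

AEEAEAEEAEEAEAEEAEAEEAEEAEAEEAEEAE

From term 3 onward, concatenate the last term with the second-to-last: AE·E = AEE, AEE·AE = AEEAE, …
The next term joins AEEAEAEEAEEAEAEEAEAEE and AEEAEAEEAEEAE.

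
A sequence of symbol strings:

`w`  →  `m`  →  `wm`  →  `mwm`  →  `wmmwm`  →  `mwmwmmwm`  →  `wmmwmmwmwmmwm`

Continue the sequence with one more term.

mwmwmmwmwmmwmmwmwmmwm

From term 3 onward, concatenate the second-to-last term with the last: w·m = wm, m·wm = mwm, …
Continuing: mwmwmmwm · wmmwmmwmwmmwm gives term 8.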